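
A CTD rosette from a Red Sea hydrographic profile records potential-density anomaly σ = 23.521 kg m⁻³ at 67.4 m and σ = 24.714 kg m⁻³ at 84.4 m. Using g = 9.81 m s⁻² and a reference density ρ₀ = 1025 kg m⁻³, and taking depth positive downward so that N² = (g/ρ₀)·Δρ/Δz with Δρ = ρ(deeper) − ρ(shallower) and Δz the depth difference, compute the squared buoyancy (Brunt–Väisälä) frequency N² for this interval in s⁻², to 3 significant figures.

6.72 × 10⁻⁴ s⁻²

Δρ = 1024.714 − 1023.521 = 1.193 kg m⁻³ over Δz = 84.4 − 67.4 = 17 m.
N² = (9.81/1025) × (1.193/17) = 6.7164 × 10⁻⁴ s⁻² ≈ 6.72 × 10⁻⁴ s⁻².
Since Δρ > 0 the layer is stably stratified.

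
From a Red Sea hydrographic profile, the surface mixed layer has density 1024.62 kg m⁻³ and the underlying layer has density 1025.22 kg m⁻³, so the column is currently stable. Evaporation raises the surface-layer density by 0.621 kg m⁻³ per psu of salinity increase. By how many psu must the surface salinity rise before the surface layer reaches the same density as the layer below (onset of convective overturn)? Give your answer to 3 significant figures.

Density deficit of the surface layer: 1025.22 − 1024.62 = 0.6 kg m⁻³.
Required change = 0.6 / 0.621 = 0.966 psu.

0.966 psu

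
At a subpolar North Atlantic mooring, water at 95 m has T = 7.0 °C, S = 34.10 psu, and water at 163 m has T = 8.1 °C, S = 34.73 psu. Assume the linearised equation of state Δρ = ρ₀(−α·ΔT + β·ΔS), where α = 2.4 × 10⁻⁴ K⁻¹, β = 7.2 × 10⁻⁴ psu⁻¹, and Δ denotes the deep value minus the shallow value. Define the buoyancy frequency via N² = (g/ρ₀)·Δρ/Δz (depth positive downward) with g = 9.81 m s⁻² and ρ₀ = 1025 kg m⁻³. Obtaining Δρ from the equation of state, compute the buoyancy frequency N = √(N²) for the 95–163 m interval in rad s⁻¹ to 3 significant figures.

ΔT = +1.1 K, ΔS = +0.63 psu (deep − shallow).
Δρ/ρ₀ = −αΔT + βΔS = -2.64 × 10⁻⁴ + 4.536 × 10⁻⁴ = 1.896 × 10⁻⁴, so Δρ ≈ 0.1943 kg m⁻³.
N² = (g/ρ₀)·Δρ/Δz = g·(Δρ/ρ₀)/Δz = 9.81 × 1.896 × 10⁻⁴ / 68 = 2.7353 × 10⁻⁵ s⁻².
N = √(2.7353 × 10⁻⁵) = 5.2300 × 10⁻³ rad s⁻¹ ≈ 5.23 × 10⁻³ rad s⁻¹.

5.23 × 10⁻³ rad s⁻¹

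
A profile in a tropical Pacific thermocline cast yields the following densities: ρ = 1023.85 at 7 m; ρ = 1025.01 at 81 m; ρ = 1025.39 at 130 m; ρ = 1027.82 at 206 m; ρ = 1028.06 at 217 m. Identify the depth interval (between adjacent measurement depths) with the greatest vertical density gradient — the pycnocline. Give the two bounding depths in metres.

Compute the density gradient over each adjacent pair:
  7–81 m: Δρ/Δz = 1.16/74 = 0.016 kg m⁻⁴
  81–130 m: Δρ/Δz = 0.38/49 = 7.8 × 10⁻³ kg m⁻⁴
  130–206 m: Δρ/Δz = 2.43/76 = 0.032 kg m⁻⁴
  206–217 m: Δρ/Δz = 0.24/11 = 0.022 kg m⁻⁴
The largest gradient is in the 130–206 m interval — the pycnocline.

130–206 m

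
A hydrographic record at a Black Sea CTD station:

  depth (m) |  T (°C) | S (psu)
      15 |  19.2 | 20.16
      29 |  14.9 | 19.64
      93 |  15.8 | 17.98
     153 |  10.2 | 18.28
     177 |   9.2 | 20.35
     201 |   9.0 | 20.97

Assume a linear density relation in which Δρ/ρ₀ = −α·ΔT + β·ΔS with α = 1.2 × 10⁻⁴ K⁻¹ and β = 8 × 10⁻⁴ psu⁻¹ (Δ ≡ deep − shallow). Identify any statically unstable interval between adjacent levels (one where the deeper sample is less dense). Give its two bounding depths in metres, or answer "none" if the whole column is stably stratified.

29–93 m

Evaluate Δρ/ρ₀ = −αΔT + βΔS across each adjacent pair:
  15–29 m: −αΔT+βΔS = −(1.2 × 10⁻⁴)(-4.3)+(8 × 10⁻⁴)(-0.52) = 1.0 × 10⁻⁴ → stable
  29–93 m: −αΔT+βΔS = −(1.2 × 10⁻⁴)(+0.9)+(8 × 10⁻⁴)(-1.66) = -1.4 × 10⁻³ → UNSTABLE
  93–153 m: −αΔT+βΔS = −(1.2 × 10⁻⁴)(-5.6)+(8 × 10⁻⁴)(+0.30) = 9.1 × 10⁻⁴ → stable
  153–177 m: −αΔT+βΔS = −(1.2 × 10⁻⁴)(-1.0)+(8 × 10⁻⁴)(+2.07) = 1.8 × 10⁻³ → stable
  177–201 m: −αΔT+βΔS = −(1.2 × 10⁻⁴)(-0.2)+(8 × 10⁻⁴)(+0.62) = 5.2 × 10⁻⁴ → stable
The 29–93 m interval has Δρ < 0: lighter water underlies denser water.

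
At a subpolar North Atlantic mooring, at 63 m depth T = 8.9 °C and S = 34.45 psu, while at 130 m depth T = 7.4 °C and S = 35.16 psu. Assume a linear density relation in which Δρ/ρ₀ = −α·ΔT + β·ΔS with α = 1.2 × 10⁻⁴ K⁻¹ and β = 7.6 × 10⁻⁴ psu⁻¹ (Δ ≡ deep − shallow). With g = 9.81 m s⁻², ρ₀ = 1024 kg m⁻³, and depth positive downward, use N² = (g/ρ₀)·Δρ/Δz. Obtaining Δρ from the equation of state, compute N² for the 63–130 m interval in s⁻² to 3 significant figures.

1.05 × 10⁻⁴ s⁻²

ΔT = -1.5 K, ΔS = +0.71 psu (deep − shallow).
Δρ/ρ₀ = −αΔT + βΔS = 1.80 × 10⁻⁴ + 5.396 × 10⁻⁴ = 7.196 × 10⁻⁴, so Δρ ≈ 0.7369 kg m⁻³.
N² = (g/ρ₀)·Δρ/Δz = g·(Δρ/ρ₀)/Δz = 9.81 × 7.196 × 10⁻⁴ / 67 = 1.0536 × 10⁻⁴ s⁻² ≈ 1.05 × 10⁻⁴ s⁻².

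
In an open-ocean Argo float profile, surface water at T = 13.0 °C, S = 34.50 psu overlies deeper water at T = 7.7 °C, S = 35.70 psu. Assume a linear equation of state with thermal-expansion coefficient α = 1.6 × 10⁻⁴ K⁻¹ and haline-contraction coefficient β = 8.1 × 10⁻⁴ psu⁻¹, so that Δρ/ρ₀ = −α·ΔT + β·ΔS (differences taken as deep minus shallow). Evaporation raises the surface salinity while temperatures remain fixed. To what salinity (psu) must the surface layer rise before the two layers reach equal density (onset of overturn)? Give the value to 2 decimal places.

Neutral buoyancy requires −α(T_deep − T_surf) + β(S_deep − S_surf′) = 0.
S_surf′ = S_deep − (α/β)·ΔT = 35.70 − (1.6 × 10⁻⁴/8.1 × 10⁻⁴)·(-5.3) = 36.7469 psu.
Increase required: 36.7469 − 34.50 = 2.2469 psu.

36.75 psu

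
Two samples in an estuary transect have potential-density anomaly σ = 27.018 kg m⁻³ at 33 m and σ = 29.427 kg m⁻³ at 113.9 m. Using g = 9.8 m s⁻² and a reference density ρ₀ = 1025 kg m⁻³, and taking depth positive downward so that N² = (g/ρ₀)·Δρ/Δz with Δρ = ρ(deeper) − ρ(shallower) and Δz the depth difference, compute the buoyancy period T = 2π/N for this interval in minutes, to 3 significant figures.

Δρ = 1029.427 − 1027.018 = 2.409 kg m⁻³ over Δz = 113.9 − 33 = 80.9 m.
N² = (9.8/1025) × (2.409/80.9) = 2.8470 × 10⁻⁴ s⁻².
N = √(2.8470 × 10⁻⁴) = 0.016873 rad s⁻¹, so T = 2π/N = 372.38 s = 6.2063 min ≈ 6.21 min.

6.21 min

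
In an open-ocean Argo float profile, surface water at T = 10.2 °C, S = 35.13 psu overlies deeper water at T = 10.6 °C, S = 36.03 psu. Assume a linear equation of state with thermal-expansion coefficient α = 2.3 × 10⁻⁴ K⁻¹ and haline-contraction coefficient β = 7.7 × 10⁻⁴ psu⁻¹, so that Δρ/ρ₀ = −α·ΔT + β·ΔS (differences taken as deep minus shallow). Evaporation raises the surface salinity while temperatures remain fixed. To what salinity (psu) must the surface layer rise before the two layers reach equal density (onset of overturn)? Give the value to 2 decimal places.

35.91 psu

Neutral buoyancy requires −α(T_deep − T_surf) + β(S_deep − S_surf′) = 0.
S_surf′ = S_deep − (α/β)·ΔT = 36.03 − (2.3 × 10⁻⁴/7.7 × 10⁻⁴)·(+0.4) = 35.9105 psu.
Increase required: 35.9105 − 35.13 = 0.7805 psu.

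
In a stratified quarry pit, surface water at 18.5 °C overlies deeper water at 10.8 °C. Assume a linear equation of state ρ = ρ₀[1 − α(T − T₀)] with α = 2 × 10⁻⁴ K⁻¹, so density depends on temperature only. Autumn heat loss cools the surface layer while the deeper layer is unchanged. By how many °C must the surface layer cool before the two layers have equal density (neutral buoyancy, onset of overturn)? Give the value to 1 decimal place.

With temperature the only control, equal density requires T_surf′ = T_deep.
T_surf′ = 10.8 °C.
Cooling required: 18.5 − 10.8 = 7.7 °C.

7.7 °C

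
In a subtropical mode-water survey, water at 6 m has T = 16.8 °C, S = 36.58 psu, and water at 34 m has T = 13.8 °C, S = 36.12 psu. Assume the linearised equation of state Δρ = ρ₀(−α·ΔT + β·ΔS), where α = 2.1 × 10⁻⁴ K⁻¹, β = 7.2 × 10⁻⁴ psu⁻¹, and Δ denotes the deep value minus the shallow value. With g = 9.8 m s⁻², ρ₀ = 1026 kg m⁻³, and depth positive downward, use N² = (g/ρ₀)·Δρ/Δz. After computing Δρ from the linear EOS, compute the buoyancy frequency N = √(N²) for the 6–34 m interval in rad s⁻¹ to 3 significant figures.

ΔT = -3.0 K, ΔS = -0.46 psu (deep − shallow).
Δρ/ρ₀ = −αΔT + βΔS = 6.30 × 10⁻⁴ − 3.312 × 10⁻⁴ = 2.988 × 10⁻⁴, so Δρ ≈ 0.3066 kg m⁻³.
N² = (g/ρ₀)·Δρ/Δz = g·(Δρ/ρ₀)/Δz = 9.8 × 2.988 × 10⁻⁴ / 28 = 1.0458 × 10⁻⁴ s⁻².
N = √(1.0458 × 10⁻⁴) = 0.010226 rad s⁻¹ ≈ 0.0102 rad s⁻¹.

0.0102 rad s⁻¹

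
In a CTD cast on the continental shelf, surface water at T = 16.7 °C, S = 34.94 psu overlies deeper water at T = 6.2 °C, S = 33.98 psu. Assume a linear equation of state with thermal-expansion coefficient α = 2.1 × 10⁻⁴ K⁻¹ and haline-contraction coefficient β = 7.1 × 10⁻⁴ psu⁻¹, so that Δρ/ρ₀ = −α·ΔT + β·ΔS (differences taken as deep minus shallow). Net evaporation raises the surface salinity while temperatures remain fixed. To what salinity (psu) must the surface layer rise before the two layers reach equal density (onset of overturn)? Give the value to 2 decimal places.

37.09 psu

Neutral buoyancy requires −α(T_deep − T_surf) + β(S_deep − S_surf′) = 0.
S_surf′ = S_deep − (α/β)·ΔT = 33.98 − (2.1 × 10⁻⁴/7.1 × 10⁻⁴)·(-10.5) = 37.0856 psu.
Increase required: 37.0856 − 34.94 = 2.1456 psu.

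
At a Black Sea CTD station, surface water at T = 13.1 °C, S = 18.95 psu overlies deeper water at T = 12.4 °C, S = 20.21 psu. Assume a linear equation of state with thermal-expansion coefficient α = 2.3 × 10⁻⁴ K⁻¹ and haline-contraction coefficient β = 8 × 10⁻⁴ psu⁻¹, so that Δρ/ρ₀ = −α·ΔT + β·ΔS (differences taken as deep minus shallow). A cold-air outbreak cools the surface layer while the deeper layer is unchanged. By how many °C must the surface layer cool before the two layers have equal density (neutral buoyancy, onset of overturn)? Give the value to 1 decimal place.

5.1 °C

Neutral buoyancy requires Δρ = 0, i.e. −α(T_deep − T_surf′) + β(S_deep − S_surf) = 0.
T_surf′ = T_deep − (β/α)·ΔS = 12.4 − (8 × 10⁻⁴/2.3 × 10⁻⁴)·(+1.26) = 8.017 °C.
Cooling required: 13.1 − (8.017) = 5.083 °C.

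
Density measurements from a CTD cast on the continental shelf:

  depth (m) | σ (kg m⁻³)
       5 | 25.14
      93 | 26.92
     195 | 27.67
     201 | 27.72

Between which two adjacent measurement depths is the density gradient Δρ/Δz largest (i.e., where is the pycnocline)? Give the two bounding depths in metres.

Compute the density gradient over each adjacent pair:
  5–93 m: Δρ/Δz = 1.78/88 = 0.020 kg m⁻⁴
  93–195 m: Δρ/Δz = 0.75/102 = 7.4 × 10⁻³ kg m⁻⁴
  195–201 m: Δρ/Δz = 0.05/6 = 8.3 × 10⁻³ kg m⁻⁴
The largest gradient is in the 5–93 m interval — the pycnocline.

5–93 m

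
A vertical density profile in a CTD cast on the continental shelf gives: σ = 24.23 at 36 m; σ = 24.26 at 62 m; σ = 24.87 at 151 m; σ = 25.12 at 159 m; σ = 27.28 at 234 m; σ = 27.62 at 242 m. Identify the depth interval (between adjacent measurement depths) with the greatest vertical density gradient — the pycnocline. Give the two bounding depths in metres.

Compute the density gradient over each adjacent pair:
  36–62 m: Δρ/Δz = 0.03/26 = 1.2 × 10⁻³ kg m⁻⁴
  62–151 m: Δρ/Δz = 0.61/89 = 6.9 × 10⁻³ kg m⁻⁴
  151–159 m: Δρ/Δz = 0.25/8 = 0.031 kg m⁻⁴
  159–234 m: Δρ/Δz = 2.16/75 = 0.029 kg m⁻⁴
  234–242 m: Δρ/Δz = 0.34/8 = 0.043 kg m⁻⁴
The largest gradient is in the 234–242 m interval — the pycnocline.

234–242 m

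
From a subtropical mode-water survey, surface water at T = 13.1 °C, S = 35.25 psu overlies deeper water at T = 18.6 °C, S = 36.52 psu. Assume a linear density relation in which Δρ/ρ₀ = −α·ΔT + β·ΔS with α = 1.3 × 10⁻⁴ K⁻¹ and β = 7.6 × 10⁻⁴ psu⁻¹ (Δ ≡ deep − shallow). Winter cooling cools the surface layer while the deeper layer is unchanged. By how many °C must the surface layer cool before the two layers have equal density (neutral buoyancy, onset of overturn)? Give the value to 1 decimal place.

Neutral buoyancy requires Δρ = 0, i.e. −α(T_deep − T_surf′) + β(S_deep − S_surf) = 0.
T_surf′ = T_deep − (β/α)·ΔS = 18.6 − (7.6 × 10⁻⁴/1.3 × 10⁻⁴)·(+1.27) = 11.175 °C.
Cooling required: 13.1 − (11.175) = 1.925 °C.

1.9 °C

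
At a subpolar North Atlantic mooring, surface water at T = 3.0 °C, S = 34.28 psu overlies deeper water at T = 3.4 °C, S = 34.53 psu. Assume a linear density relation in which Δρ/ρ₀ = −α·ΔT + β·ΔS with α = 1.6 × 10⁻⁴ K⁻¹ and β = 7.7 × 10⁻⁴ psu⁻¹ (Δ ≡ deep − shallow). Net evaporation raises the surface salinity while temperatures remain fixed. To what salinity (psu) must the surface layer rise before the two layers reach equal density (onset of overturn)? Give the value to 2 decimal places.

Neutral buoyancy requires −α(T_deep − T_surf) + β(S_deep − S_surf′) = 0.
S_surf′ = S_deep − (α/β)·ΔT = 34.53 − (1.6 × 10⁻⁴/7.7 × 10⁻⁴)·(+0.4) = 34.4469 psu.
Increase required: 34.4469 − 34.28 = 0.1669 psu.

34.45 psu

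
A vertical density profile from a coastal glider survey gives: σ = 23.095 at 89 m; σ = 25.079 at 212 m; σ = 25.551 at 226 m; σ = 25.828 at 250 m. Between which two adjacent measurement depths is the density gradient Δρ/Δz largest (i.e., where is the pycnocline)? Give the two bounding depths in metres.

Compute the density gradient over each adjacent pair:
  89–212 m: Δρ/Δz = 1.984/123 = 0.016 kg m⁻⁴
  212–226 m: Δρ/Δz = 0.472/14 = 0.034 kg m⁻⁴
  226–250 m: Δρ/Δz = 0.277/24 = 0.012 kg m⁻⁴
The largest gradient is in the 212–226 m interval — the pycnocline.

212–226 m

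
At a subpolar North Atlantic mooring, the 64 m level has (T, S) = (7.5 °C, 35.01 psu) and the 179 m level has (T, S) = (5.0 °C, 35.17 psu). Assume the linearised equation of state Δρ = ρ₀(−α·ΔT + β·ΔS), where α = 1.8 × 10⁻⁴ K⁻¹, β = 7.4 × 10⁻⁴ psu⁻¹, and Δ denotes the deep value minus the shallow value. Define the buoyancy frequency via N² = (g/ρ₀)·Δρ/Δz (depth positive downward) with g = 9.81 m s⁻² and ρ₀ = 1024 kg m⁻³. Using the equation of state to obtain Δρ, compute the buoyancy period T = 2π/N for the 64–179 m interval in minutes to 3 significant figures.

15.0 min

ΔT = -2.5 K, ΔS = +0.16 psu (deep − shallow).
Δρ/ρ₀ = −αΔT + βΔS = 4.50 × 10⁻⁴ + 1.184 × 10⁻⁴ = 5.684 × 10⁻⁴, so Δρ ≈ 0.5820 kg m⁻³.
N² = (g/ρ₀)·Δρ/Δz = g·(Δρ/ρ₀)/Δz = 9.81 × 5.684 × 10⁻⁴ / 115 = 4.8487 × 10⁻⁵ s⁻².
N = √(4.8487 × 10⁻⁵) = 6.9633 × 10⁻³ rad s⁻¹ → T = 2π/N = 902.33 s = 15.039 min ≈ 15.0 min.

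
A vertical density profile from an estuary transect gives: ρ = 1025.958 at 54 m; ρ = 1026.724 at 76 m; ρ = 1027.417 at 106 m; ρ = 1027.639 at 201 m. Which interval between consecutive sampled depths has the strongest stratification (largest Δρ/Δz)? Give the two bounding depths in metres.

54–76 m

Compute the density gradient over each adjacent pair:
  54–76 m: Δρ/Δz = 0.766/22 = 0.035 kg m⁻⁴
  76–106 m: Δρ/Δz = 0.693/30 = 0.023 kg m⁻⁴
  106–201 m: Δρ/Δz = 0.222/95 = 2.3 × 10⁻³ kg m⁻⁴
The largest gradient is in the 54–76 m interval — the pycnocline.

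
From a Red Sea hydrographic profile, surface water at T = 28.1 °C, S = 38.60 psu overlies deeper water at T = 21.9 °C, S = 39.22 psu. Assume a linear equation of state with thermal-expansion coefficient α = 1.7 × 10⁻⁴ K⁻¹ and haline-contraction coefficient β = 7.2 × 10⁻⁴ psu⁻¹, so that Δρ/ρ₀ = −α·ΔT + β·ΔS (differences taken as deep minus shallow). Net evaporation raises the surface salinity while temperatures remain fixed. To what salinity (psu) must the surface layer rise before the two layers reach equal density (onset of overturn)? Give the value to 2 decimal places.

Neutral buoyancy requires −α(T_deep − T_surf) + β(S_deep − S_surf′) = 0.
S_surf′ = S_deep − (α/β)·ΔT = 39.22 − (1.7 × 10⁻⁴/7.2 × 10⁻⁴)·(-6.2) = 40.6839 psu.
Increase required: 40.6839 − 38.60 = 2.0839 psu.

40.68 psu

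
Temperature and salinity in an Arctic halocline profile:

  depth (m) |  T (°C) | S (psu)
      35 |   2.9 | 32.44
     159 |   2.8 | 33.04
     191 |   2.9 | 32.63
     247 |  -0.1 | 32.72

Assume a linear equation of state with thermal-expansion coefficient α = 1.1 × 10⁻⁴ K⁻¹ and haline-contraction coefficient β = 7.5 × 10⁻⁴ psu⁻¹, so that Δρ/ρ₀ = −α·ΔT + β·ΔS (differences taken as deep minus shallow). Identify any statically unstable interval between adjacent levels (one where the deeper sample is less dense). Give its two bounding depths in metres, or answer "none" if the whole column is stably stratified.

Evaluate Δρ/ρ₀ = −αΔT + βΔS across each adjacent pair:
  35–159 m: −αΔT+βΔS = −(1.1 × 10⁻⁴)(-0.1)+(7.5 × 10⁻⁴)(+0.60) = 4.6 × 10⁻⁴ → stable
  159–191 m: −αΔT+βΔS = −(1.1 × 10⁻⁴)(+0.1)+(7.5 × 10⁻⁴)(-0.41) = -3.2 × 10⁻⁴ → UNSTABLE
  191–247 m: −αΔT+βΔS = −(1.1 × 10⁻⁴)(-3.0)+(7.5 × 10⁻⁴)(+0.09) = 4.0 × 10⁻⁴ → stable
The 159–191 m interval has Δρ < 0: lighter water underlies denser water.

159–191 m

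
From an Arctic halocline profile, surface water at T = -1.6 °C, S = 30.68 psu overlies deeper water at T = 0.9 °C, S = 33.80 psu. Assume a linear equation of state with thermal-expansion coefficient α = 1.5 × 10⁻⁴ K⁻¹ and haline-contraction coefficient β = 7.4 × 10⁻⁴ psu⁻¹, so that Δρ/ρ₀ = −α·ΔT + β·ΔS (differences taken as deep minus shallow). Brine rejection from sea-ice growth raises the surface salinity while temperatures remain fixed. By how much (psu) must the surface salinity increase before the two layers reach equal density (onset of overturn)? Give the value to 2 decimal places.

2.61 psu

Neutral buoyancy requires −α(T_deep − T_surf) + β(S_deep − S_surf′) = 0.
S_surf′ = S_deep − (α/β)·ΔT = 33.80 − (1.5 × 10⁻⁴/7.4 × 10⁻⁴)·(+2.5) = 33.2932 psu.
Increase required: 33.2932 − 30.68 = 2.6132 psu.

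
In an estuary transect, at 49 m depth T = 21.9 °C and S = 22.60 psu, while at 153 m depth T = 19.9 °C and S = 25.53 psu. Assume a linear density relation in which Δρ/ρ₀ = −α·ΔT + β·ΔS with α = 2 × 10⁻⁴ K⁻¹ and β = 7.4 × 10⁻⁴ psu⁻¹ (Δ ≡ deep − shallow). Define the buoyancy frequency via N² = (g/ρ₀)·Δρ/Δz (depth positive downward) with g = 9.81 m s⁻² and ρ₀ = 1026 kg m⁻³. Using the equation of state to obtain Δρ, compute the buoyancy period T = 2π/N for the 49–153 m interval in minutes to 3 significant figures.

ΔT = -2.0 K, ΔS = +2.93 psu (deep − shallow).
Δρ/ρ₀ = −αΔT + βΔS = 4.00 × 10⁻⁴ + 2.1682 × 10⁻³ = 2.5682 × 10⁻³, so Δρ ≈ 2.635 kg m⁻³.
N² = (g/ρ₀)·Δρ/Δz = g·(Δρ/ρ₀)/Δz = 9.81 × 2.5682 × 10⁻³ / 104 = 2.4225 × 10⁻⁴ s⁻².
N = √(2.4225 × 10⁻⁴) = 0.015564 rad s⁻¹ → T = 2π/N = 403.70 s = 6.7283 min ≈ 6.73 min.

6.73 min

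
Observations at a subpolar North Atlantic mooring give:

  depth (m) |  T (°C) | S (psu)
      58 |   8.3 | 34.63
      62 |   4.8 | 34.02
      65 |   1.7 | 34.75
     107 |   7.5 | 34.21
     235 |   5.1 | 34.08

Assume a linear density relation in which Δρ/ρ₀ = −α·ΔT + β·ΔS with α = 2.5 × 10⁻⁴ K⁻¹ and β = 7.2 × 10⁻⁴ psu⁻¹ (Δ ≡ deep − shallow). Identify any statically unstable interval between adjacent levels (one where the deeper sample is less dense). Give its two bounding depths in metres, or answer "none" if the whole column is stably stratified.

65–107 m

Evaluate Δρ/ρ₀ = −αΔT + βΔS across each adjacent pair:
  58–62 m: −αΔT+βΔS = −(2.5 × 10⁻⁴)(-3.5)+(7.2 × 10⁻⁴)(-0.61) = 4.4 × 10⁻⁴ → stable
  62–65 m: −αΔT+βΔS = −(2.5 × 10⁻⁴)(-3.1)+(7.2 × 10⁻⁴)(+0.73) = 1.3 × 10⁻³ → stable
  65–107 m: −αΔT+βΔS = −(2.5 × 10⁻⁴)(+5.8)+(7.2 × 10⁻⁴)(-0.54) = -1.8 × 10⁻³ → UNSTABLE
  107–235 m: −αΔT+βΔS = −(2.5 × 10⁻⁴)(-2.4)+(7.2 × 10⁻⁴)(-0.13) = 5.1 × 10⁻⁴ → stable
The 65–107 m interval has Δρ < 0: lighter water underlies denser water.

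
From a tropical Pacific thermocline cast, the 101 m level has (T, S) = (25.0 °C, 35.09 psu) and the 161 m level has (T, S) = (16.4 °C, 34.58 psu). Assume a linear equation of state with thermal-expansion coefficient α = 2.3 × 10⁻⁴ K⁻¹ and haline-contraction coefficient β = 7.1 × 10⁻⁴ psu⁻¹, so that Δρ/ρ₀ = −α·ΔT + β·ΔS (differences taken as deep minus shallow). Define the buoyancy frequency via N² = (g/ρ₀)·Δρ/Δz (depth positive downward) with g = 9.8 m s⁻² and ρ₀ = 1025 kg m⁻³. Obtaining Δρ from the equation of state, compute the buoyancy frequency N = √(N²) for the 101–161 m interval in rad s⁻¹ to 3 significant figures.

ΔT = -8.6 K, ΔS = -0.51 psu (deep − shallow).
Δρ/ρ₀ = −αΔT + βΔS = 1.978 × 10⁻³ − 3.621 × 10⁻⁴ = 1.6159 × 10⁻³, so Δρ ≈ 1.656 kg m⁻³.
N² = (g/ρ₀)·Δρ/Δz = g·(Δρ/ρ₀)/Δz = 9.8 × 1.6159 × 10⁻³ / 60 = 2.6393 × 10⁻⁴ s⁻².
N = √(2.6393 × 10⁻⁴) = 0.016246 rad s⁻¹ ≈ 0.0162 rad s⁻¹.

0.0162 rad s⁻¹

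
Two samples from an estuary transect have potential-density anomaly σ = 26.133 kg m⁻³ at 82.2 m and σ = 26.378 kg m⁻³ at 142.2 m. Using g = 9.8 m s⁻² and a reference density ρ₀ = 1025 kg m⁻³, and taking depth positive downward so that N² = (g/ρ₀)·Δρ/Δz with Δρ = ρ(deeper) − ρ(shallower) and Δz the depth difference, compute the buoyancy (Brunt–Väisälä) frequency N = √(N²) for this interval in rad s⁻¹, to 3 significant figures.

Δρ = 1026.378 − 1026.133 = 0.245 kg m⁻³ over Δz = 142.2 − 82.2 = 60 m.
N² = (9.8/1025) × (0.245/60) = 3.9041 × 10⁻⁵ s⁻².
N = √(3.9041 × 10⁻⁵) = 6.2483 × 10⁻³ rad s⁻¹ ≈ 6.25 × 10⁻³ rad s⁻¹.

6.25 × 10⁻³ rad s⁻¹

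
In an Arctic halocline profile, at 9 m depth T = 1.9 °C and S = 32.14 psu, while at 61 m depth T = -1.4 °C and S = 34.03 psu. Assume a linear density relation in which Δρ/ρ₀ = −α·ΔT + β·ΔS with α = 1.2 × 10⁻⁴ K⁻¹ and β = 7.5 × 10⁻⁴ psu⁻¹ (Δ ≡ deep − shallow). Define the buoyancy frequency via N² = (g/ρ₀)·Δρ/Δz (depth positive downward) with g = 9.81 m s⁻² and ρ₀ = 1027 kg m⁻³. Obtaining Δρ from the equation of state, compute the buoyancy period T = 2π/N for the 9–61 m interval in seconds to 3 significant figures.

340 s

ΔT = -3.3 K, ΔS = +1.89 psu (deep − shallow).
Δρ/ρ₀ = −αΔT + βΔS = 3.96 × 10⁻⁴ + 1.4175 × 10⁻³ = 1.8135 × 10⁻³, so Δρ ≈ 1.862 kg m⁻³.
N² = (g/ρ₀)·Δρ/Δz = g·(Δρ/ρ₀)/Δz = 9.81 × 1.8135 × 10⁻³ / 52 = 3.4212 × 10⁻⁴ s⁻².
N = √(3.4212 × 10⁻⁴) = 0.018496 rad s⁻¹ → T = 2π/N = 339.71 s ≈ 340 s.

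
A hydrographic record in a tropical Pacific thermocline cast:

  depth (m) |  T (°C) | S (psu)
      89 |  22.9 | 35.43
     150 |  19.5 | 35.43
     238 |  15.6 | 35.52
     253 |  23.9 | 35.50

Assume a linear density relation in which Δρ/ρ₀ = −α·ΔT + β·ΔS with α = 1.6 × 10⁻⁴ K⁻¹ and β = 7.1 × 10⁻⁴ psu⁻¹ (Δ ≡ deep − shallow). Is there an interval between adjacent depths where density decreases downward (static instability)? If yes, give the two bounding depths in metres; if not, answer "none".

238–253 m

Evaluate Δρ/ρ₀ = −αΔT + βΔS across each adjacent pair:
  89–150 m: −αΔT+βΔS = −(1.6 × 10⁻⁴)(-3.4)+(7.1 × 10⁻⁴)(+0.00) = 5.4 × 10⁻⁴ → stable
  150–238 m: −αΔT+βΔS = −(1.6 × 10⁻⁴)(-3.9)+(7.1 × 10⁻⁴)(+0.09) = 6.9 × 10⁻⁴ → stable
  238–253 m: −αΔT+βΔS = −(1.6 × 10⁻⁴)(+8.3)+(7.1 × 10⁻⁴)(-0.02) = -1.3 × 10⁻³ → UNSTABLE
The 238–253 m interval has Δρ < 0: lighter water underlies denser water.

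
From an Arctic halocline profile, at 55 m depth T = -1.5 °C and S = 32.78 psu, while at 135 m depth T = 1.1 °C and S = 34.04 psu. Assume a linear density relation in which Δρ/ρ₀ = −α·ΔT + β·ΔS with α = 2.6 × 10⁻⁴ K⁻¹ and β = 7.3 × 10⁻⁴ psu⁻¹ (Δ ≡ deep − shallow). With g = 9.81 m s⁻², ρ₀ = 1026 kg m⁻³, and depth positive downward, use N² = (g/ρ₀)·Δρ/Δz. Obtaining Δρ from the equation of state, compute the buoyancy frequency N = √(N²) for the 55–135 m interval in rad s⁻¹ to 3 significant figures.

ΔT = +2.6 K, ΔS = +1.26 psu (deep − shallow).
Δρ/ρ₀ = −αΔT + βΔS = -6.76 × 10⁻⁴ + 9.198 × 10⁻⁴ = 2.438 × 10⁻⁴, so Δρ ≈ 0.2501 kg m⁻³.
N² = (g/ρ₀)·Δρ/Δz = g·(Δρ/ρ₀)/Δz = 9.81 × 2.438 × 10⁻⁴ / 80 = 2.9896 × 10⁻⁵ s⁻².
N = √(2.9896 × 10⁻⁵) = 5.4677 × 10⁻³ rad s⁻¹ ≈ 5.47 × 10⁻³ rad s⁻¹.

5.47 × 10⁻³ rad s⁻¹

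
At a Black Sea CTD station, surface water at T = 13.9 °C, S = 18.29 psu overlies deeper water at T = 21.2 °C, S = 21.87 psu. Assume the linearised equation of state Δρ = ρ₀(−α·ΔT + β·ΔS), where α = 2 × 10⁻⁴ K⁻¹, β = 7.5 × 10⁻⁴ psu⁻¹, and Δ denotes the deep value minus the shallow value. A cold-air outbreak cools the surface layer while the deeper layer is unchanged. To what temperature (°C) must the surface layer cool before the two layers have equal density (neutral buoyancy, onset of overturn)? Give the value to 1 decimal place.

Neutral buoyancy requires Δρ = 0, i.e. −α(T_deep − T_surf′) + β(S_deep − S_surf) = 0.
T_surf′ = T_deep − (β/α)·ΔS = 21.2 − (7.5 × 10⁻⁴/2 × 10⁻⁴)·(+3.58) = 7.775 °C.
Cooling required: 13.9 − (7.775) = 6.125 °C.

7.8 °C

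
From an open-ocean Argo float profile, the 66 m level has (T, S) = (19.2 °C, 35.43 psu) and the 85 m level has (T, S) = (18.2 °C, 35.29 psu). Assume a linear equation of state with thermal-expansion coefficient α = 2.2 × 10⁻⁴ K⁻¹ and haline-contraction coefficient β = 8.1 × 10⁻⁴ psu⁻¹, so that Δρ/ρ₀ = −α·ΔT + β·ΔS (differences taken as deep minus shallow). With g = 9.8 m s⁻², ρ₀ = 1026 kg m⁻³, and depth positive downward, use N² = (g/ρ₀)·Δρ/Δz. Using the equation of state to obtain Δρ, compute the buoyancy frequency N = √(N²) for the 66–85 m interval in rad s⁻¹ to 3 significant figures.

ΔT = -1.0 K, ΔS = -0.14 psu (deep − shallow).
Δρ/ρ₀ = −αΔT + βΔS = 2.20 × 10⁻⁴ − 1.134 × 10⁻⁴ = 1.066 × 10⁻⁴, so Δρ ≈ 0.1094 kg m⁻³.
N² = (g/ρ₀)·Δρ/Δz = g·(Δρ/ρ₀)/Δz = 9.8 × 1.066 × 10⁻⁴ / 19 = 5.4983 × 10⁻⁵ s⁻².
N = √(5.4983 × 10⁻⁵) = 7.4151 × 10⁻³ rad s⁻¹ ≈ 7.42 × 10⁻³ rad s⁻¹.

7.42 × 10⁻³ rad s⁻¹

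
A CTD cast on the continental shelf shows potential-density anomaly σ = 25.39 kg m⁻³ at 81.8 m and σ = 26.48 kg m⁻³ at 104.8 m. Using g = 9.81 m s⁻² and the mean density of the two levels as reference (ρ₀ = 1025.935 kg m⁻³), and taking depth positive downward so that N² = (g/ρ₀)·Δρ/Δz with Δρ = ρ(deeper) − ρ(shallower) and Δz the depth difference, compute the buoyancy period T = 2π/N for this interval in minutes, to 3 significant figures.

Δρ = 1026.48 − 1025.39 = 1.09 kg m⁻³ over Δz = 104.8 − 81.8 = 23 m.
N² = (9.81/1025.935) × (1.09/23) = 4.5316 × 10⁻⁴ s⁻².
N = √(4.5316 × 10⁻⁴) = 0.021288 rad s⁻¹, so T = 2π/N = 295.15 s = 4.9192 min ≈ 4.92 min.

4.92 min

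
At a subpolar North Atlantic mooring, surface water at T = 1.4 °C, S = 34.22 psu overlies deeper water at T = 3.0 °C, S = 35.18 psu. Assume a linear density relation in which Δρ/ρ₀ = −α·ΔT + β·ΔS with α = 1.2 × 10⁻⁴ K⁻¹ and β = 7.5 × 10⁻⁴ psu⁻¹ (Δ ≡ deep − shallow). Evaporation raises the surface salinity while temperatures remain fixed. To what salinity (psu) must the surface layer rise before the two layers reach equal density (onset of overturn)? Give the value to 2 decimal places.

Neutral buoyancy requires −α(T_deep − T_surf) + β(S_deep − S_surf′) = 0.
S_surf′ = S_deep − (α/β)·ΔT = 35.18 − (1.2 × 10⁻⁴/7.5 × 10⁻⁴)·(+1.6) = 34.9240 psu.
Increase required: 34.9240 − 34.22 = 0.7040 psu.

34.92 psu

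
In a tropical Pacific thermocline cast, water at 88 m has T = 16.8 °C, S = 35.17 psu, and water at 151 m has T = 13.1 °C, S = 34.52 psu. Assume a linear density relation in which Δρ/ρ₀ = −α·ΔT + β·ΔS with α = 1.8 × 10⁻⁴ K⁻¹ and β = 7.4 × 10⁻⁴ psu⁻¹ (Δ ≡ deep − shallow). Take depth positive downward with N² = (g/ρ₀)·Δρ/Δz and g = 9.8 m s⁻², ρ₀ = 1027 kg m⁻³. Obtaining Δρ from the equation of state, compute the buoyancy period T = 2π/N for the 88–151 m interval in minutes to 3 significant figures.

ΔT = -3.7 K, ΔS = -0.65 psu (deep − shallow).
Δρ/ρ₀ = −αΔT + βΔS = 6.66 × 10⁻⁴ − 4.81 × 10⁻⁴ = 1.85 × 10⁻⁴, so Δρ ≈ 0.1900 kg m⁻³.
N² = (g/ρ₀)·Δρ/Δz = g·(Δρ/ρ₀)/Δz = 9.8 × 1.85 × 10⁻⁴ / 63 = 2.8778 × 10⁻⁵ s⁻².
N = √(2.8778 × 10⁻⁵) = 5.3645 × 10⁻³ rad s⁻¹ → T = 2π/N = 1.1713 × 10³ s = 19.522 min ≈ 19.5 min.

19.5 min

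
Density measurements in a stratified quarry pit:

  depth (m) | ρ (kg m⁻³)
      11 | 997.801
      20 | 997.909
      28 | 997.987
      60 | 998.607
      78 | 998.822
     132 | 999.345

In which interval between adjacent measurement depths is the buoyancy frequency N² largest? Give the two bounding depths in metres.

Compute the density gradient over each adjacent pair:
  11–20 m: Δρ/Δz = 0.108/9 = 0.012 kg m⁻⁴
  20–28 m: Δρ/Δz = 0.078/8 = 9.7 × 10⁻³ kg m⁻⁴
  28–60 m: Δρ/Δz = 0.620/32 = 0.019 kg m⁻⁴
  60–78 m: Δρ/Δz = 0.215/18 = 0.012 kg m⁻⁴
  78–132 m: Δρ/Δz = 0.523/54 = 9.7 × 10⁻³ kg m⁻⁴
The largest gradient is in the 28–60 m interval — the pycnocline.

28–60 m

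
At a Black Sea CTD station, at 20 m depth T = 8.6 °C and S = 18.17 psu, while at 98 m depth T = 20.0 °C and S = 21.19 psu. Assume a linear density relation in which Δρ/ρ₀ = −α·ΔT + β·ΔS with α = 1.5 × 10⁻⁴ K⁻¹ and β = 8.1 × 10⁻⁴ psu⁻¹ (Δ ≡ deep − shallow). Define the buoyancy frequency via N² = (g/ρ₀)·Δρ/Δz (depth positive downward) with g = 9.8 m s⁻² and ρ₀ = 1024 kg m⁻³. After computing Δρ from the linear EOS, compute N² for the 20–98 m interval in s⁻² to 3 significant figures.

ΔT = +11.4 K, ΔS = +3.02 psu (deep − shallow).
Δρ/ρ₀ = −αΔT + βΔS = -1.71 × 10⁻³ + 2.4462 × 10⁻³ = 7.362 × 10⁻⁴, so Δρ ≈ 0.7539 kg m⁻³.
N² = (g/ρ₀)·Δρ/Δz = g·(Δρ/ρ₀)/Δz = 9.8 × 7.362 × 10⁻⁴ / 78 = 9.2497 × 10⁻⁵ s⁻² ≈ 9.25 × 10⁻⁵ s⁻².

9.25 × 10⁻⁵ s⁻²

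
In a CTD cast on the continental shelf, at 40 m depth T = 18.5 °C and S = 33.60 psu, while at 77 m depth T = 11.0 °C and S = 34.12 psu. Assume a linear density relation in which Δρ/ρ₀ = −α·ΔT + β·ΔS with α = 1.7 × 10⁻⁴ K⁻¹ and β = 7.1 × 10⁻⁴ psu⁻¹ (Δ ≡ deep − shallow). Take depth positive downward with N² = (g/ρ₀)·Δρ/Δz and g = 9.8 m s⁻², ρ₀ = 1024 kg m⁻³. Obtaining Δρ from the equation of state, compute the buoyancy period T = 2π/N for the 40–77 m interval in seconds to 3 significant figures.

ΔT = -7.5 K, ΔS = +0.52 psu (deep − shallow).
Δρ/ρ₀ = −αΔT + βΔS = 1.275 × 10⁻³ + 3.692 × 10⁻⁴ = 1.6442 × 10⁻³, so Δρ ≈ 1.684 kg m⁻³.
N² = (g/ρ₀)·Δρ/Δz = g·(Δρ/ρ₀)/Δz = 9.8 × 1.6442 × 10⁻³ / 37 = 4.3549 × 10⁻⁴ s⁻².
N = √(4.3549 × 10⁻⁴) = 0.020868 rad s⁻¹ → T = 2π/N = 301.09 s ≈ 301 s.

301 s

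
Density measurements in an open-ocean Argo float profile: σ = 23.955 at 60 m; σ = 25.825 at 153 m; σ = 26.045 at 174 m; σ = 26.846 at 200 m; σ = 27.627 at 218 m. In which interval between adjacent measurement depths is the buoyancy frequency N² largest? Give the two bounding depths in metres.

200–218 m

Compute the density gradient over each adjacent pair:
  60–153 m: Δρ/Δz = 1.870/93 = 0.020 kg m⁻⁴
  153–174 m: Δρ/Δz = 0.220/21 = 0.010 kg m⁻⁴
  174–200 m: Δρ/Δz = 0.801/26 = 0.031 kg m⁻⁴
  200–218 m: Δρ/Δz = 0.781/18 = 0.043 kg m⁻⁴
The largest gradient is in the 200–218 m interval — the pycnocline.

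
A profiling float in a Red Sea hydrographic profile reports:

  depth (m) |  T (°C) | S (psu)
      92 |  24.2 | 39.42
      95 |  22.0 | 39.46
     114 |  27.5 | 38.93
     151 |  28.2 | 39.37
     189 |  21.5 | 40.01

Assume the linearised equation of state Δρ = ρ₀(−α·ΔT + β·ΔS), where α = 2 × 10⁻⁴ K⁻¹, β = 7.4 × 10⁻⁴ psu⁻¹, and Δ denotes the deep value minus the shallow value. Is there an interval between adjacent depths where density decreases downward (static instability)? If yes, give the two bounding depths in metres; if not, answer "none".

Evaluate Δρ/ρ₀ = −αΔT + βΔS across each adjacent pair:
  92–95 m: −αΔT+βΔS = −(2 × 10⁻⁴)(-2.2)+(7.4 × 10⁻⁴)(+0.04) = 4.7 × 10⁻⁴ → stable
  95–114 m: −αΔT+βΔS = −(2 × 10⁻⁴)(+5.5)+(7.4 × 10⁻⁴)(-0.53) = -1.5 × 10⁻³ → UNSTABLE
  114–151 m: −αΔT+βΔS = −(2 × 10⁻⁴)(+0.7)+(7.4 × 10⁻⁴)(+0.44) = 1.9 × 10⁻⁴ → stable
  151–189 m: −αΔT+βΔS = −(2 × 10⁻⁴)(-6.7)+(7.4 × 10⁻⁴)(+0.64) = 1.8 × 10⁻³ → stable
The 95–114 m interval has Δρ < 0: lighter water underlies denser water.

95–114 m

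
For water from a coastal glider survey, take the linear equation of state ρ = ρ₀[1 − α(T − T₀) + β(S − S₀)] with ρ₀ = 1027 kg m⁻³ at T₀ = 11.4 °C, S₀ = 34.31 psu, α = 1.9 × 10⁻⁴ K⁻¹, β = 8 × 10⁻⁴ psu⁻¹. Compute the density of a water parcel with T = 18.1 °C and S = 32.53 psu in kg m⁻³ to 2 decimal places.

T − T₀ = +6.7 K, S − S₀ = -1.78 psu.
Bracket = 1 − α·(+6.7) + β·(-1.78) = 1 + (-2.697 × 10⁻³) = 0.9973030.
ρ = 1027 × 0.9973030 = 1024.23 kg m⁻³.

1024.23 kg m⁻³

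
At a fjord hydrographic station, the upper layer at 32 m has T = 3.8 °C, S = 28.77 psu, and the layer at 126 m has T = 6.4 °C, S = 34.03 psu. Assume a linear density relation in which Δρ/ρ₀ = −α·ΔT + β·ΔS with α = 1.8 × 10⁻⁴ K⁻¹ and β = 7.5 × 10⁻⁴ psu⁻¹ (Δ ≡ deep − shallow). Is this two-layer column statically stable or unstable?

stable

ΔT = 6.4 − 3.8 = +2.6 K and ΔS = 34.03 − 28.77 = +5.26 psu (deep − shallow).
−αΔT = -4.68 × 10⁻⁴; βΔS = 3.945 × 10⁻³; sum Δρ/ρ₀ = 3.477 × 10⁻³.
Δρ/ρ₀ > 0, so Δρ > 0: deeper water is denser → statically stable.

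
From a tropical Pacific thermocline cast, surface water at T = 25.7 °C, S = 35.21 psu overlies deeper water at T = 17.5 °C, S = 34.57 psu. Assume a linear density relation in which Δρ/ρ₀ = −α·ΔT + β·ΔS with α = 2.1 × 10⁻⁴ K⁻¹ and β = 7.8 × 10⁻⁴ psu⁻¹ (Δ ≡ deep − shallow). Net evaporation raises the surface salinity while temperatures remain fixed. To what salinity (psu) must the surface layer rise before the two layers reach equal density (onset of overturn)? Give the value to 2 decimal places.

36.78 psu

Neutral buoyancy requires −α(T_deep − T_surf) + β(S_deep − S_surf′) = 0.
S_surf′ = S_deep − (α/β)·ΔT = 34.57 − (2.1 × 10⁻⁴/7.8 × 10⁻⁴)·(-8.2) = 36.7777 psu.
Increase required: 36.7777 − 35.21 = 1.5677 psu.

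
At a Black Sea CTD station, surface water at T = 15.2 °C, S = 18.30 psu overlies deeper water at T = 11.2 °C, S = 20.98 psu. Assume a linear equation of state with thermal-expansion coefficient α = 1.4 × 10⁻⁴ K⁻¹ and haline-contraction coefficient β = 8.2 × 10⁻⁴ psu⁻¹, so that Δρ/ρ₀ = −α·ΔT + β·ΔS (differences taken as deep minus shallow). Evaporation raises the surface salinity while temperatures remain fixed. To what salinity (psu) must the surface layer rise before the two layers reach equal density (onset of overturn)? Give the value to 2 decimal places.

Neutral buoyancy requires −α(T_deep − T_surf) + β(S_deep − S_surf′) = 0.
S_surf′ = S_deep − (α/β)·ΔT = 20.98 − (1.4 × 10⁻⁴/8.2 × 10⁻⁴)·(-4.0) = 21.6629 psu.
Increase required: 21.6629 − 18.30 = 3.3629 psu.

21.66 psu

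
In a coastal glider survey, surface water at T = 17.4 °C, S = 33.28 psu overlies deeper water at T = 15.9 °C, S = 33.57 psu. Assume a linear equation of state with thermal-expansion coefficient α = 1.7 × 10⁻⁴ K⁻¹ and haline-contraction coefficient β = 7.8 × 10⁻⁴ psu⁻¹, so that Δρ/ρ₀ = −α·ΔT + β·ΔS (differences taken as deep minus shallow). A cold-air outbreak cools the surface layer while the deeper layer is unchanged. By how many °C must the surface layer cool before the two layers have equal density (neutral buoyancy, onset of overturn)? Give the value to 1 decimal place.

Neutral buoyancy requires Δρ = 0, i.e. −α(T_deep − T_surf′) + β(S_deep − S_surf) = 0.
T_surf′ = T_deep − (β/α)·ΔS = 15.9 − (7.8 × 10⁻⁴/1.7 × 10⁻⁴)·(+0.29) = 14.569 °C.
Cooling required: 17.4 − (14.569) = 2.831 °C.

2.8 °C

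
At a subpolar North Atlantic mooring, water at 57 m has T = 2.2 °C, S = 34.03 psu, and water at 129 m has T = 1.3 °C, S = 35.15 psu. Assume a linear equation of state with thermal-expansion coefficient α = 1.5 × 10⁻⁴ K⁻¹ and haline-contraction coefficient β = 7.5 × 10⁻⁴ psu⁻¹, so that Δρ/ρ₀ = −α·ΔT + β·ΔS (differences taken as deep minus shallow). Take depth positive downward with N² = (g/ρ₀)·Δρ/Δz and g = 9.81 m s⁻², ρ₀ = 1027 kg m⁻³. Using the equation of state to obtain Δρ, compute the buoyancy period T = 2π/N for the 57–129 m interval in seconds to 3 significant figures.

ΔT = -0.9 K, ΔS = +1.12 psu (deep − shallow).
Δρ/ρ₀ = −αΔT + βΔS = 1.35 × 10⁻⁴ + 8.40 × 10⁻⁴ = 9.75 × 10⁻⁴, so Δρ ≈ 1.001 kg m⁻³.
N² = (g/ρ₀)·Δρ/Δz = g·(Δρ/ρ₀)/Δz = 9.81 × 9.75 × 10⁻⁴ / 72 = 1.3284 × 10⁻⁴ s⁻².
N = √(1.3284 × 10⁻⁴) = 0.011526 rad s⁻¹ → T = 2π/N = 545.13 s ≈ 545 s.

545 s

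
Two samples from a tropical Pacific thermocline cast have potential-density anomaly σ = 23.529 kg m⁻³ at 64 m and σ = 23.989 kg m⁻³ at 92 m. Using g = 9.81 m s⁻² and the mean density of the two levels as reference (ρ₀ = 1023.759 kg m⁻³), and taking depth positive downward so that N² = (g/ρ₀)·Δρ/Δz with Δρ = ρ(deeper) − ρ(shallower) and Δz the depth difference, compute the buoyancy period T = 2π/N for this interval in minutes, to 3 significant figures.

8.35 min

Δρ = 1023.989 − 1023.529 = 0.460 kg m⁻³ over Δz = 92 − 64 = 28 m.
N² = (9.81/1023.759) × (0.460/28) = 1.5742 × 10⁻⁴ s⁻².
N = √(1.5742 × 10⁻⁴) = 0.012547 rad s⁻¹, so T = 2π/N = 500.77 s = 8.3462 min ≈ 8.35 min.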